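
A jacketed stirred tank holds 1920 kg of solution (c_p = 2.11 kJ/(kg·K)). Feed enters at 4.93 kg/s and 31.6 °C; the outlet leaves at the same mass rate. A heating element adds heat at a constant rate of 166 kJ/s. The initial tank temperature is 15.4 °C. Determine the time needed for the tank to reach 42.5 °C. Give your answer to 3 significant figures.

Heat balance on the well-mixed liquid: M c_p dT/dt = ṁ c_p (T_in − T) + 166.
τ = M/ṁ = 389.45 s; T_ss = T_in + Q̇/(ṁ c_p) = 47.558 °C.
T(t) = T_ss + (T₀ − T_ss) e^(−t/τ). Set T = 42.5:
e^(−t/τ) = (42.5 − 47.558)/(15.4 − 47.558) = 0.15729
t = −389.45 · ln(0.15729) = 720.37 s.

720 s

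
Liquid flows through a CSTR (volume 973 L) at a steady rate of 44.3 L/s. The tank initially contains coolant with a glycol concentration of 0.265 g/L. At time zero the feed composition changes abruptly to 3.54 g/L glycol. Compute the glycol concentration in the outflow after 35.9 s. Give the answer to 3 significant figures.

Mass balance on the solute (V constant): V dC/dt = Q(C_in − C).
Time constant τ = V/Q = 973/44.3 = 21.964 s.
This is linear first-order; C(t) = C_in + (C₀ − C_in) e^(−t/τ).
C(35.9) = 3.54 + (0.265 − 3.54)·e^(−35.9/21.964) = 3.54 + (-3.2750)·0.19505 = 2.9012 g/L.

2.90 g/L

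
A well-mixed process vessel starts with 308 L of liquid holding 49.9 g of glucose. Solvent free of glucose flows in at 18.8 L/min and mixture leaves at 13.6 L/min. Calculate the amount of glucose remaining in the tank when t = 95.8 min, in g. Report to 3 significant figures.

4.03 g

Total volume: dV/dt = Q_in − Q_out = 5.2000 L/min, so V(t) = 308 + 5.2000 t and V(95.8) = 806.16 L.
No glucose enters, so dm/dt = −Q_out · (m/V).
dm/m = −Q_out dt/(V₀ + 5.2000 t); integrating gives ln(m/m₀) = −(Q_out/(Q_in−Q_out)) ln(V/V₀).
m = m₀ (V₀/V)^(Q_out/(Q_in−Q_out)) = 49.9 × (308/806.16)^(2.6154) = 4.0291 g.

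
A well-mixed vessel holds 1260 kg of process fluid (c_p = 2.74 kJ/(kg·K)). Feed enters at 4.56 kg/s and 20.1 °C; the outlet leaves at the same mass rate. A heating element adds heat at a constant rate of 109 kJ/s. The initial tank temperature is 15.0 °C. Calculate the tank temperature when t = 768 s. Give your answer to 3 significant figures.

28.0 °C

Heat balance on the well-mixed liquid: M c_p dT/dt = ṁ c_p (T_in − T) + 109.
τ = M/ṁ = 276.32 s; T_ss = T_in + Q̇/(ṁ c_p) = 20.1 + 109/(4.56·2.74) = 28.824 °C.
T approaches T_ss exponentially: T(t) = T_ss + (T₀ − T_ss) e^(−t/τ).
T(768) = 28.824 + (-13.824)·e^(−768/276.32) = 28.824 + (-13.824)·0.062074 = 27.966 °C.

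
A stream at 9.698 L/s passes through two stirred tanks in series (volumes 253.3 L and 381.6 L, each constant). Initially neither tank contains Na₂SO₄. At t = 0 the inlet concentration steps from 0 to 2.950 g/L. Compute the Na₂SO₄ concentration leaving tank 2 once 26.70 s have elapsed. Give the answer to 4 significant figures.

Species balance on tank i: dCᵢ/dt = (Cᵢ₋₁ − Cᵢ)/τᵢ with τᵢ = Vᵢ/Q.
τ₁ = 253.3/9.698 = 26.1188 s; τ₂ = 381.6/9.698 = 39.3483 s.
Solving the cascade with C₁(0)=C₂(0)=0 gives C₂(t) = C_in[1 − (τ₁ e^(−t/τ₁) − τ₂ e^(−t/τ₂))/(τ₁ − τ₂)].
At t = 26.70: e^(−t/τ₁) = 0.359784, e^(−t/τ₂) = 0.507350.
C₂ = 2.950·[1 − (26.1188·0.359784 − 39.3483·0.507350)/(-13.2295)] = 2.950·0.201314 = 0.593876 g/L.

0.5939 g/L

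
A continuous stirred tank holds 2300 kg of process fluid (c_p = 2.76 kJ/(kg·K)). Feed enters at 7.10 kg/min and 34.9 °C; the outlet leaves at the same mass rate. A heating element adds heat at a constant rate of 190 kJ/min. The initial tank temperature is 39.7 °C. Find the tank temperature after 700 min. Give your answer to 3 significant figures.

Energy balance: M c_p dT/dt = ṁ c_p (T_in − T) + 190.
τ = M/ṁ = 323.94 min; T_ss = T_in + Q̇/(ṁ c_p) = 34.9 + 190/(7.10·2.76) = 44.596 °C.
Solution: T(t) = T_ss + (T₀ − T_ss) e^(−t/τ).
T(700) = 44.596 + (-4.8959)·e^(−700/323.94) = 44.596 + (-4.8959)·0.11522 = 44.032 °C.

44.0 °C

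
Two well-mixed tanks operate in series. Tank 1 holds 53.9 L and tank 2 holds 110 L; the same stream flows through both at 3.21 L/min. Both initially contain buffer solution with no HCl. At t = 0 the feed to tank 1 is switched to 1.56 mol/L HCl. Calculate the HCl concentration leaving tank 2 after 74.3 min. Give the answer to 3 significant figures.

Each tank obeys Vᵢ dCᵢ/dt = Q(Cᵢ₋₁ − Cᵢ), so τᵢ = Vᵢ/Q.
τ₁ = 53.9/3.21 = 16.791 min; τ₂ = 110/3.21 = 34.268 min.
Solving the cascade with C₁(0)=C₂(0)=0 gives C₂(t) = C_in[1 − (τ₁ e^(−t/τ₁) − τ₂ e^(−t/τ₂))/(τ₁ − τ₂)].
At t = 74.3: e^(−t/τ₁) = 0.011975, e^(−t/τ₂) = 0.11438.
C₂ = 1.56·[1 − (16.791·0.011975 − 34.268·0.11438)/(-17.477)] = 1.56·0.78723 = 1.2281 mol/L.

1.23 mol/L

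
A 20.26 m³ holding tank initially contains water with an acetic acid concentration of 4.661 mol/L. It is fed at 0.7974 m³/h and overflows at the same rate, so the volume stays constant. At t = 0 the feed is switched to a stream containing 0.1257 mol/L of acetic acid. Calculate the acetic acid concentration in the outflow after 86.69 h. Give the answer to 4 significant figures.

Transient balance on the dissolved component: V dC/dt = Q(C_in − C).
Rewrite as dC/dt + C/τ = C_in/τ, τ = V/Q = 25.4076 h.
C approaches C_in exponentially: C(t) = C_in + (C₀ − C_in) e^(−t/τ).
C(86.69) = 0.1257 + (4.661 − 0.1257)·e^(−86.69/25.4076) = 0.1257 + (4.53530)·0.0329760 = 0.275256 mol/L.

0.2753 mol/L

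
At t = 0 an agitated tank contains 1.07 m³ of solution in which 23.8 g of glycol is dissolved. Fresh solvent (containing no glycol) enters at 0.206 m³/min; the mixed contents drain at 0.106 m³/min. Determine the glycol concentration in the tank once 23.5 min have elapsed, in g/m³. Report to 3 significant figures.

2.03 g/m³

Total volume: dV/dt = Q_in − Q_out = 0.10000 m³/min, so V(t) = 1.07 + 0.10000 t and V(23.5) = 3.4200 m³.
Solute balance: dm/dt = 0 − Q_out C = −Q_out m/V(t).
dm/m = −Q_out dt/(V₀ + 0.10000 t); integrating gives ln(m/m₀) = −(Q_out/(Q_in−Q_out)) ln(V/V₀).
m = m₀ (V₀/V)^(Q_out/(Q_in−Q_out)) = 23.8 × (1.07/3.4200)^(1.0600) = 6.9447 g.
C = m/V = 6.9447/3.4200 = 2.0306 g/m³.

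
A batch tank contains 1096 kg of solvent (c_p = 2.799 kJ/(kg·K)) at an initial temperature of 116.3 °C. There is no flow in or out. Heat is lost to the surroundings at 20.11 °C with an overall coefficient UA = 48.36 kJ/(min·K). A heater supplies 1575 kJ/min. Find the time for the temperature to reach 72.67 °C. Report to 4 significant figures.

73.43 min

Lumped-capacitance energy balance: M c_p dT/dt = UA(T_amb − T) + Q̇.
τ = M c_p/UA = 63.4347 min; T_ss = T_amb + Q̇/UA = 20.11 + 1575/48.36 = 52.6782 °C.
T(t) = T_ss + (T₀ − T_ss)e^(−t/τ); set T = 72.67:
t = −τ ln[(T − T_ss)/(T₀ − T_ss)] = −63.4347 · ln(0.314228) = 73.4343 min.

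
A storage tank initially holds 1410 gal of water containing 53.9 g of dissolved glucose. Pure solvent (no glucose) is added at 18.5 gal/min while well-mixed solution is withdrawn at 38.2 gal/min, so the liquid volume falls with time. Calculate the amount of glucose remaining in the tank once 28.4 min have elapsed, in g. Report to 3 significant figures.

20.2 g

Let m(t) be the amount of glucose. Volume: V(t) = V₀ + (Q_in − Q_out) t = 1410 − 19.700 t; V(28.4) = 850.52 gal.
Solute balance: dm/dt = 0 − Q_out C = −Q_out m/V(t).
Separate: dm/m = −Q_out dt/V(t) ⇒ ln(m/m₀) = −(Q_out/(Q_in−Q_out)) ln(V/V₀).
m = m₀ (V₀/V)^(Q_out/(Q_in−Q_out)) = 53.9 × (1410/850.52)^(-1.9391) = 20.225 g.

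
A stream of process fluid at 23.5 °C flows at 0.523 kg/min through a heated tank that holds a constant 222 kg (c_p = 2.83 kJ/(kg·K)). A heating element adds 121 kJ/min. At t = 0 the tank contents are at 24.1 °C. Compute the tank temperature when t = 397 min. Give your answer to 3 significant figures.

Unsteady energy balance on the tank contents: M c_p dT/dt = ṁ c_p (T_in − T) + 121.
Rearrange: dT/dt = (T_ss − T)/τ with τ = M/ṁ = 424.47 min and T_ss = T_in + Q̇/(ṁ c_p) = 105.25 °C.
This is linear first-order; T(t) = T_ss + (T₀ − T_ss) e^(−t/τ).
T(397) = 105.25 + (-81.152)·e^(−397/424.47) = 105.25 + (-81.152)·0.39248 = 73.401 °C.

73.4 °C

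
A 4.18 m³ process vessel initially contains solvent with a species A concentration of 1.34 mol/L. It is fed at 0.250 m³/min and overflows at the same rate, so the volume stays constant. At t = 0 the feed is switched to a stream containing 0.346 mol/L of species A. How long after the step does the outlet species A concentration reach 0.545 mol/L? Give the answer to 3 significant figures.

26.9 min

Species balance: V dC/dt = Q(C_in − C) ⇒ τ = V/Q = 16.720 min.
C(t) = C_in + (C₀ − C_in) e^(−t/τ). Set C = 0.545 and solve for t:
e^(−t/τ) = (C − C_in)/(C₀ − C_in) = (0.545 − 0.346)/(1.34 − 0.346) = 0.20020
t = −τ ln(…) = 16.720 × 1.6084 = 26.893 min.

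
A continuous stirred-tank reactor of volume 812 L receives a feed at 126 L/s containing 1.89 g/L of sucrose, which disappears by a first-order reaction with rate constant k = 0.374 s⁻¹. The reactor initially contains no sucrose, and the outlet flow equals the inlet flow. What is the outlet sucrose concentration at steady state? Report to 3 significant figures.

0.554 g/L

Accumulation = in − out − consumed: V dC/dt = Q C_in − Q C − k V C.
Steady state (dC/dt = 0): C_ss = Q C_in/(Q + kV) = C_in/(1 + kV/Q).
C_ss = 126·1.89/(126 + 0.374·812) = 238.14/429.69 = 0.55422 g/L.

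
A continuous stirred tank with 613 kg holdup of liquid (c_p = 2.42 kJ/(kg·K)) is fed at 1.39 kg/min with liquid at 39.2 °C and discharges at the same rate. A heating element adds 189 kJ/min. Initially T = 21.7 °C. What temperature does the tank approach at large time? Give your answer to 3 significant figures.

95.4 °C

Unsteady energy balance on the tank contents: M c_p dT/dt = ṁ c_p (T_in − T) + 189.
At steady state dT/dt = 0 ⇒ T_ss = T_in + Q̇/(ṁ c_p) = 39.2 + 189/(1.39·2.42) = 95.386 °C.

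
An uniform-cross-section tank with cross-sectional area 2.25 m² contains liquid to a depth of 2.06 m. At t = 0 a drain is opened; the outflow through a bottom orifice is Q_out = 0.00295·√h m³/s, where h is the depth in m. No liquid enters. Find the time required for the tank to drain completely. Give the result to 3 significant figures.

2190 s

With no inflow, A dh/dt = −0.00295 √h.
∫ h^(−1/2) dh = −(0.00295/A) ∫ dt, giving 2√h = 2√h₀ − (0.00295/A) t.
Tank is empty when √h = 0: t_empty = 2A√h₀/0.00295.
t_empty = 2·2.25·√2.06/0.00295 = 4.5000·1.4353/0.00295 = 2189.4 s.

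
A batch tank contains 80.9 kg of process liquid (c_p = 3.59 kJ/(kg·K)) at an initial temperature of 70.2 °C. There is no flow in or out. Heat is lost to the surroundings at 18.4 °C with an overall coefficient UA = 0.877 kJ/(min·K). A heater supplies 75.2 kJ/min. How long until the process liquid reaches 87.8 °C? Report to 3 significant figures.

Lumped-capacitance energy balance: M c_p dT/dt = UA(T_amb − T) + Q̇.
τ = M c_p/UA = 331.16 min; T_ss = T_amb + Q̇/UA = 18.4 + 75.2/0.877 = 104.15 °C.
T(t) = T_ss + (T₀ − T_ss)e^(−t/τ); set T = 87.8:
t = −τ ln[(T − T_ss)/(T₀ − T_ss)] = −331.16 · ln(0.48154) = 242.00 min.

242 min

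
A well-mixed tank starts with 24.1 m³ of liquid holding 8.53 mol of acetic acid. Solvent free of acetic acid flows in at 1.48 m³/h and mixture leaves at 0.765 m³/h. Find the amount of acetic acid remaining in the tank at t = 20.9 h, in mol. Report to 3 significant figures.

Let m(t) be the amount of acetic acid. Volume: V(t) = V₀ + (Q_in − Q_out) t = 24.1 + 0.71500 t; V(20.9) = 39.044 m³.
No acetic acid enters, so dm/dt = −Q_out · (m/V).
Separate: dm/m = −Q_out dt/V(t) ⇒ ln(m/m₀) = −(Q_out/(Q_in−Q_out)) ln(V/V₀).
m = m₀ (V₀/V)^(Q_out/(Q_in−Q_out)) = 8.53 × (24.1/39.044)^(1.0699) = 5.0906 mol.

5.09 mol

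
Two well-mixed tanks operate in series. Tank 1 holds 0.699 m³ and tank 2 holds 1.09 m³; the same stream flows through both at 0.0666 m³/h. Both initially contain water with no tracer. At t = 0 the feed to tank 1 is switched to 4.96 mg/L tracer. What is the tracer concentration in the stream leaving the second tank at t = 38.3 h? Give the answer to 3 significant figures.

3.86 mg/L

Each tank obeys Vᵢ dCᵢ/dt = Q(Cᵢ₋₁ − Cᵢ), so τᵢ = Vᵢ/Q.
τ₁ = 0.699/0.0666 = 10.495 h; τ₂ = 1.09/0.0666 = 16.366 h.
Tank 1: C₁ = C_in(1 − e^(−t/τ₁)). Tank 2 (τ₁ ≠ τ₂): C₂ = C_in[1 − (τ₁ e^(−t/τ₁) − τ₂ e^(−t/τ₂))/(τ₁ − τ₂)].
At t = 38.3: e^(−t/τ₁) = 0.026012, e^(−t/τ₂) = 0.096312.
C₂ = 4.96·[1 − (10.495·0.026012 − 16.366·0.096312)/(-5.8709)] = 4.96·0.77801 = 3.8589 mg/L.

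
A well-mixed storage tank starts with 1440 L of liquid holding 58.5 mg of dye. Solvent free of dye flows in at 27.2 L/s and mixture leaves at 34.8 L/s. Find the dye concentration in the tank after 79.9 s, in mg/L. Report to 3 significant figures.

0.00572 mg/L

Let m(t) be the amount of dye. Volume: V(t) = V₀ + (Q_in − Q_out) t = 1440 − 7.6000 t; V(79.9) = 832.76 L.
Species balance (pure solvent in): dm/dt = −Q_out · m/V(t).
dm/m = −Q_out dt/(V₀ − 7.6000 t); integrating gives ln(m/m₀) = −(Q_out/(Q_in−Q_out)) ln(V/V₀).
m = m₀ (V₀/V)^(Q_out/(Q_in−Q_out)) = 58.5 × (1440/832.76)^(-4.5789) = 4.7653 mg.
C = m/V = 4.7653/832.76 = 0.0057223 mg/L.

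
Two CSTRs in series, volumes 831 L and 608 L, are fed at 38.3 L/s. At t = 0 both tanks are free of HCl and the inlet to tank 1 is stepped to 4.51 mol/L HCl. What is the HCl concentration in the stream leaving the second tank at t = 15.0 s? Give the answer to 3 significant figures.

0.871 mol/L

Species balance on tank i: dCᵢ/dt = (Cᵢ₋₁ − Cᵢ)/τᵢ with τᵢ = Vᵢ/Q.
τ₁ = 831/38.3 = 21.697 s; τ₂ = 608/38.3 = 15.875 s.
Tank 1: C₁ = C_in(1 − e^(−t/τ₁)). Tank 2 (τ₁ ≠ τ₂): C₂ = C_in[1 − (τ₁ e^(−t/τ₁) − τ₂ e^(−t/τ₂))/(τ₁ − τ₂)].
At t = 15.0: e^(−t/τ₁) = 0.50091, e^(−t/τ₂) = 0.38872.
C₂ = 4.51·[1 − (21.697·0.50091 − 15.875·0.38872)/(5.8225)] = 4.51·0.19322 = 0.87140 mol/L.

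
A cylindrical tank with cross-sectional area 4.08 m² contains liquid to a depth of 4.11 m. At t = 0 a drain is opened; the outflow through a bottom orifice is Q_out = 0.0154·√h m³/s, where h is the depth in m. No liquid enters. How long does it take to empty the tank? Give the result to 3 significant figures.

1070 s

With no inflow, A dh/dt = −0.0154 √h.
∫ h^(−1/2) dh = −(0.0154/A) ∫ dt, giving 2√h = 2√h₀ − (0.0154/A) t.
Set h = 0: 2√h₀ = (0.0154/A) t_empty ⇒ t_empty = 2A√h₀/0.0154.
t_empty = 2·4.08·√4.11/0.0154 = 8.1600·2.0273/0.0154 = 1074.2 s.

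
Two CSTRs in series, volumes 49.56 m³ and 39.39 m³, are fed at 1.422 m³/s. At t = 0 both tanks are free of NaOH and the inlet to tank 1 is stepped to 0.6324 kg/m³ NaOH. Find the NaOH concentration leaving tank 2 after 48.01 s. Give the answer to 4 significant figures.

0.2880 kg/m³

Each tank obeys Vᵢ dCᵢ/dt = Q(Cᵢ₋₁ − Cᵢ), so τᵢ = Vᵢ/Q.
τ₁ = 49.56/1.422 = 34.8523 s; τ₂ = 39.39/1.422 = 27.7004 s.
Solving the cascade with C₁(0)=C₂(0)=0 gives C₂(t) = C_in[1 − (τ₁ e^(−t/τ₁) − τ₂ e^(−t/τ₂))/(τ₁ − τ₂)].
At t = 48.01: e^(−t/τ₁) = 0.252202, e^(−t/τ₂) = 0.176720.
C₂ = 0.6324·[1 − (34.8523·0.252202 − 27.7004·0.176720)/(7.15190)] = 0.6324·0.455448 = 0.288025 kg/m³.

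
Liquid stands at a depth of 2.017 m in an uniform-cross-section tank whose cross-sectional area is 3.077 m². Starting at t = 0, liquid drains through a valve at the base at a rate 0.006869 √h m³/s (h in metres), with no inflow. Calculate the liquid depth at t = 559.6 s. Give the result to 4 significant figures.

0.6330 m

With no inflow, A dh/dt = −0.006869 √h.
∫ h^(−1/2) dh = −(0.006869/A) ∫ dt, giving 2√h = 2√h₀ − (0.006869/A) t.
√h = √2.017 − 0.006869·559.6/(2·3.077) = 1.42021 − 0.624617 = 0.795594.
h = 0.795594² = 0.632970 m.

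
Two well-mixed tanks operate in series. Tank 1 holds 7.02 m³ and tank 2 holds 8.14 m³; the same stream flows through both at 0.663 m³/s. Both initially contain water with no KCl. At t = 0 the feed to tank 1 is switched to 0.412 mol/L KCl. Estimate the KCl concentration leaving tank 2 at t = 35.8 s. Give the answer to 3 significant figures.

0.338 mol/L

Species balance on tank i: dCᵢ/dt = (Cᵢ₋₁ − Cᵢ)/τᵢ with τᵢ = Vᵢ/Q.
τ₁ = 7.02/0.663 = 10.588 s; τ₂ = 8.14/0.663 = 12.278 s.
Solving the cascade with C₁(0)=C₂(0)=0 gives C₂(t) = C_in[1 − (τ₁ e^(−t/τ₁) − τ₂ e^(−t/τ₂))/(τ₁ − τ₂)].
At t = 35.8: e^(−t/τ₁) = 0.034010, e^(−t/τ₂) = 0.054155.
C₂ = 0.412·[1 − (10.588·0.034010 − 12.278·0.054155)/(-1.6893)] = 0.412·0.81957 = 0.33766 mol/L.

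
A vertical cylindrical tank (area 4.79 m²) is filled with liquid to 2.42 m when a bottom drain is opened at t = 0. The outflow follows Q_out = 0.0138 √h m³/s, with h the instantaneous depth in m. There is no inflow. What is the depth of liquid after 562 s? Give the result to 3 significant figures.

With no inflow, A dh/dt = −0.0138 √h.
This is separable: 2 d(√h)/dt = −0.0138/A, so √h = √h₀ − (0.0138/(2A)) t.
√h = √2.42 − 0.0138·562/(2·4.79) = 1.5556 − 0.80956 = 0.74607.
h = 0.74607² = 0.55663 m.

0.557 m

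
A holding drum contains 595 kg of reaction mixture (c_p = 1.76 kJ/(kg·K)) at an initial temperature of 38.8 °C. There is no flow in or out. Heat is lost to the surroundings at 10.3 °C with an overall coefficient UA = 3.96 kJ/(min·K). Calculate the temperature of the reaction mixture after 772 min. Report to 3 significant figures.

11.8 °C

M c_p dT/dt = −UA(T − T_amb).
dT/dt = (T_ss − T)/τ with T_ss = T_amb = 10.300 °C, τ = M c_p/UA = 595·1.76/3.96 = 264.44 min.
Solution: T(t) = T_ss + (T₀ − T_ss) e^(−t/τ).
T(772) = 10.300 + (28.500)·0.053970 = 11.838 °C.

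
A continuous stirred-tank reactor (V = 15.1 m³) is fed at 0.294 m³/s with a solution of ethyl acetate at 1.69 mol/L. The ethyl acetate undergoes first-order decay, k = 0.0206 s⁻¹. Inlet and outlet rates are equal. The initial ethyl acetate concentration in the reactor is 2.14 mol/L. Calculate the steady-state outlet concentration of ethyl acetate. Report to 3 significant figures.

0.821 mol/L

V dC/dt = Q(C_in − C) − k V C.
At steady state: 0 = Q C_in − (Q + kV) C_ss, so C_ss = Q C_in/(Q + kV).
C_ss = 0.294·1.69/(0.294 + 0.0206·15.1) = 0.49686/0.60506 = 0.82117 mol/L.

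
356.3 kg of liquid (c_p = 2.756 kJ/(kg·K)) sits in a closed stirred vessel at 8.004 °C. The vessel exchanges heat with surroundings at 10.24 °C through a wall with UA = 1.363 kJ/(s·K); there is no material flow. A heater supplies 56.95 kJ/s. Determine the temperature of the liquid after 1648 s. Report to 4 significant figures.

M c_p dT/dt = −UA(T − T_amb) + Q̇.
dT/dt = (T_ss − T)/τ with T_ss = T_amb + Q̇/UA = 10.24 + 56.95/1.363 = 52.0228 °C, τ = M c_p/UA = 356.3·2.756/1.363 = 720.442 s.
This is linear first-order; T(t) = T_ss + (T₀ − T_ss) e^(−t/τ).
T(1648) = 52.0228 + (-44.0188)·0.101522 = 47.5540 °C.

47.55 °C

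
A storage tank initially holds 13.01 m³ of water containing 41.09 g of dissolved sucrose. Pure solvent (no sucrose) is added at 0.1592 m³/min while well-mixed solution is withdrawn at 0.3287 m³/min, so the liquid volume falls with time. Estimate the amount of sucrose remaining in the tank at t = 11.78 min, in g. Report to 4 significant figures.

Let m(t) be the amount of sucrose. Volume: V(t) = V₀ + (Q_in − Q_out) t = 13.01 − 0.169500 t; V(11.78) = 11.0133 m³.
No sucrose enters, so dm/dt = −Q_out · (m/V).
dm/m = −Q_out dt/(V₀ − 0.169500 t); integrating gives ln(m/m₀) = −(Q_out/(Q_in−Q_out)) ln(V/V₀).
m = m₀ (V₀/V)^(Q_out/(Q_in−Q_out)) = 41.09 × (13.01/11.0133)^(-1.93923) = 29.7449 g.

29.74 g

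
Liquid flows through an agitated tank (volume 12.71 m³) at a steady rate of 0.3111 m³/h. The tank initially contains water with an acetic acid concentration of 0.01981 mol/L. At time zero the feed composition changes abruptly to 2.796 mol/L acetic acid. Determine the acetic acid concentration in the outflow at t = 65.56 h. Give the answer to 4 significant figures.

2.238 mol/L

Mass balance on the solute (V constant): V dC/dt = Q(C_in − C).
Time constant τ = V/Q = 12.71/0.3111 = 40.8550 h.
This is linear first-order; C(t) = C_in + (C₀ − C_in) e^(−t/τ).
C(65.56) = 2.796 + (0.01981 − 2.796)·e^(−65.56/40.8550) = 2.796 + (-2.77619)·0.200950 = 2.23812 mol/L.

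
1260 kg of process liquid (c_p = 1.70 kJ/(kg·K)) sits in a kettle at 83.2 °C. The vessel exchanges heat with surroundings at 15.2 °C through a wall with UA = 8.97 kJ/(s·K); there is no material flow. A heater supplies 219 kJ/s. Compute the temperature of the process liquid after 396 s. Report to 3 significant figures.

47.9 °C

First-law balance (no shaft work): M c_p dT/dt = −UA(T − T_amb) + Q̇.
dT/dt = (T_ss − T)/τ with T_ss = T_amb + Q̇/UA = 15.2 + 219/8.97 = 39.615 °C, τ = M c_p/UA = 1260·1.70/8.97 = 238.80 s.
Solution: T(t) = T_ss + (T₀ − T_ss) e^(−t/τ).
T(396) = 39.615 + (43.585)·0.19046 = 47.916 °C.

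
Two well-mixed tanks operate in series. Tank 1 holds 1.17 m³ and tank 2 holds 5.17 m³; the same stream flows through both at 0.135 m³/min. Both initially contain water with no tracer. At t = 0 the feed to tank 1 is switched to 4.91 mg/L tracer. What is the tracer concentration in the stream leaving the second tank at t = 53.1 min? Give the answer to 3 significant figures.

3.33 mg/L

Time constants: τᵢ = Vᵢ/Q for each well-mixed tank.
τ₁ = 1.17/0.135 = 8.6667 min; τ₂ = 5.17/0.135 = 38.296 min.
Solving the cascade with C₁(0)=C₂(0)=0 gives C₂(t) = C_in[1 − (τ₁ e^(−t/τ₁) − τ₂ e^(−t/τ₂))/(τ₁ − τ₂)].
At t = 53.1: e^(−t/τ₁) = 0.0021833, e^(−t/τ₂) = 0.24993.
C₂ = 4.91·[1 − (8.6667·0.0021833 − 38.296·0.24993)/(-29.630)] = 4.91·0.67760 = 3.3270 mg/L.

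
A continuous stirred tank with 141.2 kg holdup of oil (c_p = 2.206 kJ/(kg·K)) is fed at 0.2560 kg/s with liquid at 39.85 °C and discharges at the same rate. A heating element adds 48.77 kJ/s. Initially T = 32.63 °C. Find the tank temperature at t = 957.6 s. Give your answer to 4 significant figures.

M c_p dT/dt = ṁ c_p (T_in − T) + Q̇.
τ = M/ṁ = 551.562 s; T_ss = T_in + Q̇/(ṁ c_p) = 39.85 + 48.77/(0.2560·2.206) = 126.209 °C.
T approaches T_ss exponentially: T(t) = T_ss + (T₀ − T_ss) e^(−t/τ).
T(957.6) = 126.209 + (-93.5789)·e^(−957.6/551.562) = 126.209 + (-93.5789)·0.176196 = 109.721 °C.

109.7 °C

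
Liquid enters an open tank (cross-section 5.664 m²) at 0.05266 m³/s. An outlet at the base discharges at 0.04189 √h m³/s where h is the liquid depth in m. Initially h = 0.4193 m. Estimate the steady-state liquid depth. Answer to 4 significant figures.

Level balance: A dh/dt = 0.05266 − 0.04189 √h. Setting dh/dt = 0:
Q_in = 0.04189 √h_ss ⇒ √h_ss = 0.05266/0.04189 = 1.25710.
h_ss = 1.25710² = 1.58031 m. (Since h₀ = 0.4193 m < h_ss, the level will rise toward this value.)

1.580 m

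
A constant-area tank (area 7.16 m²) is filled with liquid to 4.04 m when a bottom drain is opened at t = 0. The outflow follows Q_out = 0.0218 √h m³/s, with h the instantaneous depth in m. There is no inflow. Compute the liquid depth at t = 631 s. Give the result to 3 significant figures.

1.10 m

A dh/dt = −Q_out = −0.0218 √h.
∫ h^(−1/2) dh = −(0.0218/A) ∫ dt, giving 2√h = 2√h₀ − (0.0218/A) t.
√h = √4.04 − 0.0218·631/(2·7.16) = 2.0100 − 0.96060 = 1.0494.
h = 1.0494² = 1.1012 m.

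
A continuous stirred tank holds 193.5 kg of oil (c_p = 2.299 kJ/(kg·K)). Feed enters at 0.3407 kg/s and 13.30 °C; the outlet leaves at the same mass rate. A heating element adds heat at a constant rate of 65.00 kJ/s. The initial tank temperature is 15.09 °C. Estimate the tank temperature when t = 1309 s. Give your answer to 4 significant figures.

88.18 °C

M c_p dT/dt = ṁ c_p (T_in − T) + Q̇.
Rearrange: dT/dt = (T_ss − T)/τ with τ = M/ṁ = 567.948 s and T_ss = T_in + Q̇/(ṁ c_p) = 96.2855 °C.
Integrating: T(t) = T_ss + (T₀ − T_ss) e^(−t/τ).
T(1309) = 96.2855 + (-81.1955)·e^(−1309/567.948) = 96.2855 + (-81.1955)·0.0997800 = 88.1838 °C.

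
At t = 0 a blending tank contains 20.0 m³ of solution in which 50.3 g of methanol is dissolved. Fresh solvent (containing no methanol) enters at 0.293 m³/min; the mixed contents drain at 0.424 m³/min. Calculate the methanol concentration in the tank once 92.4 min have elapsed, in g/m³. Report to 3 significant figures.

Total volume: dV/dt = Q_in − Q_out = -0.13100 m³/min, so V(t) = 20.0 − 0.13100 t and V(92.4) = 7.8956 m³.
Solute balance: dm/dt = 0 − Q_out C = −Q_out m/V(t).
Separate: dm/m = −Q_out dt/V(t) ⇒ ln(m/m₀) = −(Q_out/(Q_in−Q_out)) ln(V/V₀).
m = m₀ (V₀/V)^(Q_out/(Q_in−Q_out)) = 50.3 × (20.0/7.8956)^(-3.2366) = 2.4838 g.
C = m/V = 2.4838/7.8956 = 0.31458 g/m³.

0.315 g/m³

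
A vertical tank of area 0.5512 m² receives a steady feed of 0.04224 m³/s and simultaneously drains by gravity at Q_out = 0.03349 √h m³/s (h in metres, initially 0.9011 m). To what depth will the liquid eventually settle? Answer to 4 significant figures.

Mass balance (ρ constant): A dh/dt = Q_in − 0.03349 √h. At steady state dh/dt = 0:
Q_in = 0.03349 √h_ss ⇒ √h_ss = 0.04224/0.03349 = 1.26127.
h_ss = 1.26127² = 1.59081 m. (Since h₀ = 0.9011 m < h_ss, the level will rise toward this value.)

1.591 m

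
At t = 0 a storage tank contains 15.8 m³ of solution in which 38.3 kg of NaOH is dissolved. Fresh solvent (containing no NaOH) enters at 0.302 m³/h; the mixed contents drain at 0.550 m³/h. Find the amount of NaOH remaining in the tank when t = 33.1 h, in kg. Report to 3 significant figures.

Let m(t) be the amount of NaOH. Volume: V(t) = V₀ + (Q_in − Q_out) t = 15.8 − 0.24800 t; V(33.1) = 7.5912 m³.
No NaOH enters, so dm/dt = −Q_out · (m/V).
dm/m = −Q_out dt/(V₀ − 0.24800 t); integrating gives ln(m/m₀) = −(Q_out/(Q_in−Q_out)) ln(V/V₀).
m = m₀ (V₀/V)^(Q_out/(Q_in−Q_out)) = 38.3 × (15.8/7.5912)^(-2.2177) = 7.5368 kg.

7.54 kg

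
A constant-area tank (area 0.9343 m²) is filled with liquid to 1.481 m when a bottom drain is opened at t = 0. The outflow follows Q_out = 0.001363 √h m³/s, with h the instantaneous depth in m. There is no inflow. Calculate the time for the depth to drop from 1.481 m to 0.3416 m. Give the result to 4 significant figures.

With no inflow, A dh/dt = −0.001363 √h.
∫ h^(−1/2) dh = −(0.001363/A) ∫ dt, giving 2√h = 2√h₀ − (0.001363/A) t.
t = 2A(√h₀ − √h)/0.001363 = 2·0.9343·(√1.481 − √0.3416)/0.001363
  = 1.86860 × (1.21696 − 0.584466) / 0.001363 = 867.121 s.

867.1 s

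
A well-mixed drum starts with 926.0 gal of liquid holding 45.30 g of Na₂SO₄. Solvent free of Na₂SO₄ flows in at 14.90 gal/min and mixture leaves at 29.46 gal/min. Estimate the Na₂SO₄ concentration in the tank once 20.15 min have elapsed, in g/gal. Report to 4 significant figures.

0.03312 g/gal

Total volume: dV/dt = Q_in − Q_out = -14.5600 gal/min, so V(t) = 926.0 − 14.5600 t and V(20.15) = 632.616 gal.
Solute balance: dm/dt = 0 − Q_out C = −Q_out m/V(t).
Separate: dm/m = −Q_out dt/V(t) ⇒ ln(m/m₀) = −(Q_out/(Q_in−Q_out)) ln(V/V₀).
m = m₀ (V₀/V)^(Q_out/(Q_in−Q_out)) = 45.30 × (926.0/632.616)^(-2.02335) = 20.9552 g.
C = m/V = 20.9552/632.616 = 0.0331247 g/gal.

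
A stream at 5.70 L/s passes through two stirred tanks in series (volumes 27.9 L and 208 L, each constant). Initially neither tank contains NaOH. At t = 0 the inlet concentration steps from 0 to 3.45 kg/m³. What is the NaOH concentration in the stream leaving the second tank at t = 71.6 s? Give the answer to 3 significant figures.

2.89 kg/m³

Species balance on tank i: dCᵢ/dt = (Cᵢ₋₁ − Cᵢ)/τᵢ with τᵢ = Vᵢ/Q.
τ₁ = 27.9/5.70 = 4.8947 s; τ₂ = 208/5.70 = 36.491 s.
Tank 1: C₁ = C_in(1 − e^(−t/τ₁)). Tank 2 (τ₁ ≠ τ₂): C₂ = C_in[1 − (τ₁ e^(−t/τ₁) − τ₂ e^(−t/τ₂))/(τ₁ − τ₂)].
At t = 71.6: e^(−t/τ₁) = 4.4377e-07, e^(−t/τ₂) = 0.14056.
C₂ = 3.45·[1 − (4.8947·4.4377e-07 − 36.491·0.14056)/(-31.596)] = 3.45·0.83766 = 2.8899 kg/m³.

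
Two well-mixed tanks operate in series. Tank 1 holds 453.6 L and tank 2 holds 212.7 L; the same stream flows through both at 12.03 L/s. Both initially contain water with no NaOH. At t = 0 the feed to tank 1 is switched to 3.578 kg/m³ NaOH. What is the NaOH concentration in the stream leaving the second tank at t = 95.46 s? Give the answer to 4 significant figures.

3.057 kg/m³

Species balance on tank i: dCᵢ/dt = (Cᵢ₋₁ − Cᵢ)/τᵢ with τᵢ = Vᵢ/Q.
τ₁ = 453.6/12.03 = 37.7057 s; τ₂ = 212.7/12.03 = 17.6808 s.
Tank 1: C₁ = C_in(1 − e^(−t/τ₁)). Tank 2 (τ₁ ≠ τ₂): C₂ = C_in[1 − (τ₁ e^(−t/τ₁) − τ₂ e^(−t/τ₂))/(τ₁ − τ₂)].
At t = 95.46: e^(−t/τ₁) = 0.0795229, e^(−t/τ₂) = 0.00452075.
C₂ = 3.578·[1 − (37.7057·0.0795229 − 17.6808·0.00452075)/(20.0249)] = 3.578·0.854255 = 3.05652 kg/m³.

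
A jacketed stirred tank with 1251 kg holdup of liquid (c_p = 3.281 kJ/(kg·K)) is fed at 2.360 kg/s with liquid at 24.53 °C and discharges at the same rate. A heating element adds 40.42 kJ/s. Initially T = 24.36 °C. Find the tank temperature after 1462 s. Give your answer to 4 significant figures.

M c_p dT/dt = ṁ c_p (T_in − T) + Q̇.
τ = M/ṁ = 530.085 s; T_ss = T_in + Q̇/(ṁ c_p) = 24.53 + 40.42/(2.360·3.281) = 29.7501 °C.
This is linear first-order; T(t) = T_ss + (T₀ − T_ss) e^(−t/τ).
T(1462) = 29.7501 + (-5.39009)·e^(−1462/530.085) = 29.7501 + (-5.39009)·0.0634153 = 29.4083 °C.

29.41 °C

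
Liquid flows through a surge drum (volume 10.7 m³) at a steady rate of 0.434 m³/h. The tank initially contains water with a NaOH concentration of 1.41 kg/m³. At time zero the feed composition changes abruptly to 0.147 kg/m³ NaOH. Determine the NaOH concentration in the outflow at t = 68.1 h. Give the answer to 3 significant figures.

Species balance on the tank: V dC/dt = Q(C_in − C).
So dC/dt = (C_in − C)/τ with τ = V/Q = 10.7/0.434 = 24.654 h.
This is linear first-order; C(t) = C_in + (C₀ − C_in) e^(−t/τ).
C(68.1) = 0.147 + (1.41 − 0.147)·e^(−68.1/24.654) = 0.147 + (1.2630)·0.063154 = 0.22676 kg/m³.

0.227 kg/m³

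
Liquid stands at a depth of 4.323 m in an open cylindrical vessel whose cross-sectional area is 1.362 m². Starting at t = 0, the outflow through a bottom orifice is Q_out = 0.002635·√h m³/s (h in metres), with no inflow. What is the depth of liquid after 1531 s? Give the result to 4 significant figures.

Unsteady balance on liquid volume: A dh/dt = −0.002635 √h.
Separate and integrate: 2(√h − √h₀) = −(0.002635/A) t.
√h = √4.323 − 0.002635·1531/(2·1.362) = 2.07918 − 1.48098 = 0.598204.
h = 0.598204² = 0.357848 m.

0.3578 m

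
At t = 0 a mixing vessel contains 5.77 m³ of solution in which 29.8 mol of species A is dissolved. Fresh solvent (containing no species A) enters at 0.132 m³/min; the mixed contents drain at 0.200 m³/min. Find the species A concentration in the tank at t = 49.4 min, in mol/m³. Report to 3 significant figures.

0.949 mol/m³

Total volume: dV/dt = Q_in − Q_out = -0.068000 m³/min, so V(t) = 5.77 − 0.068000 t and V(49.4) = 2.4108 m³.
Species balance (pure solvent in): dm/dt = −Q_out · m/V(t).
Separate: dm/m = −Q_out dt/V(t) ⇒ ln(m/m₀) = −(Q_out/(Q_in−Q_out)) ln(V/V₀).
m = m₀ (V₀/V)^(Q_out/(Q_in−Q_out)) = 29.8 × (5.77/2.4108)^(-2.9412) = 2.2881 mol.
C = m/V = 2.2881/2.4108 = 0.94909 mol/m³.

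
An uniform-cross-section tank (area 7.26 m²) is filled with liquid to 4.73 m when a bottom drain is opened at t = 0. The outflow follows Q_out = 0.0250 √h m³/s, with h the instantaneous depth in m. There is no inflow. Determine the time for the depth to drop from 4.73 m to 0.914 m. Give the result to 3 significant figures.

708 s

Mass balance (ρ constant): A dh/dt = −0.0250 √h.
∫ h^(−1/2) dh = −(0.0250/A) ∫ dt, giving 2√h = 2√h₀ − (0.0250/A) t.
t = 2A(√h₀ − √h)/0.0250 = 2·7.26·(√4.73 − √0.914)/0.0250
  = 14.520 × (2.1749 − 0.95603) / 0.0250 = 707.89 s.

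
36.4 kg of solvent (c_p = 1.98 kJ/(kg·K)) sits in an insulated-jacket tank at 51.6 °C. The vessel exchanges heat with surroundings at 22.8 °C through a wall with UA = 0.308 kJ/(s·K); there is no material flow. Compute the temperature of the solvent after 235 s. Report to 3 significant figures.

Energy balance: M c_p dT/dt = −UA(T − T_amb).
dT/dt = (T_ss − T)/τ with T_ss = T_amb = 22.800 °C, τ = M c_p/UA = 36.4·1.98/0.308 = 234.00 s.
Integrating: T(t) = T_ss + (T₀ − T_ss) e^(−t/τ).
T(235) = 22.800 + (28.800)·0.36631 = 33.350 °C.

33.3 °C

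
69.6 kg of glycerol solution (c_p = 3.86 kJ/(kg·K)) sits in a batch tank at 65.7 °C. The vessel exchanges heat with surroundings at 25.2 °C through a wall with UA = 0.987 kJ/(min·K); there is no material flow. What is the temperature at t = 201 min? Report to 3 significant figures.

Heat balance on the well-mixed liquid: M c_p dT/dt = −UA(T − T_amb).
dT/dt = (T_ss − T)/τ with T_ss = T_amb = 25.200 °C, τ = M c_p/UA = 69.6·3.86/0.987 = 272.19 min.
T approaches T_ss exponentially: T(t) = T_ss + (T₀ − T_ss) e^(−t/τ).
T(201) = 25.200 + (40.500)·0.47786 = 44.553 °C.

44.6 °C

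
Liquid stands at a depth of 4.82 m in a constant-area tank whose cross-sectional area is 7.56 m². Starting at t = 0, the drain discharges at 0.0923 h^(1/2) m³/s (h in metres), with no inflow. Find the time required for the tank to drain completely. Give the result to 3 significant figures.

A dh/dt = −Q_out = −0.0923 √h.
This is separable: 2 d(√h)/dt = −0.0923/A, so √h = √h₀ − (0.0923/(2A)) t.
Set h = 0: 2√h₀ = (0.0923/A) t_empty ⇒ t_empty = 2A√h₀/0.0923.
t_empty = 2·7.56·√4.82/0.0923 = 15.120·2.1954/0.0923 = 359.64 s.

360 s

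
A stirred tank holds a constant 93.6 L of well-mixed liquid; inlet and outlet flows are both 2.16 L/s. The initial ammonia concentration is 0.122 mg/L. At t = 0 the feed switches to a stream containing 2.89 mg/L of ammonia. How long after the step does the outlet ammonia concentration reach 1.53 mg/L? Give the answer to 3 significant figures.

Species balance: V dC/dt = Q(C_in − C) ⇒ τ = V/Q = 43.333 s.
C(t) = C_in + (C₀ − C_in) e^(−t/τ). Set C = 1.53 and solve for t:
e^(−t/τ) = (C − C_in)/(C₀ − C_in) = (1.53 − 2.89)/(0.122 − 2.89) = 0.49133
t = −τ ln(…) = 43.333 × 0.71064 = 30.794 s.

30.8 s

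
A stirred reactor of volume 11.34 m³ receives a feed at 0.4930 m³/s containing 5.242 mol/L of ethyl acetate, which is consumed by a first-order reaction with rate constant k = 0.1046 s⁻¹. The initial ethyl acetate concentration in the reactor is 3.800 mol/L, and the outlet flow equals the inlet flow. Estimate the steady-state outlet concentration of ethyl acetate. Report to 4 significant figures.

V dC/dt = Q(C_in − C) − k V C.
At steady state: 0 = Q C_in − (Q + kV) C_ss, so C_ss = Q C_in/(Q + kV).
C_ss = 0.4930·5.242/(0.4930 + 0.1046·11.34) = 2.58431/1.67916 = 1.53904 mol/L.

1.539 mol/L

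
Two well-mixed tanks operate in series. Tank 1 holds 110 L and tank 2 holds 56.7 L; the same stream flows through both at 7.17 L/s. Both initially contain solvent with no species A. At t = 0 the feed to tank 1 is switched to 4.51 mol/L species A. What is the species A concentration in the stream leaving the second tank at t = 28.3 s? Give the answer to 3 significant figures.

3.17 mol/L

Time constants: τᵢ = Vᵢ/Q for each well-mixed tank.
τ₁ = 110/7.17 = 15.342 s; τ₂ = 56.7/7.17 = 7.9079 s.
Solving the cascade with C₁(0)=C₂(0)=0 gives C₂(t) = C_in[1 − (τ₁ e^(−t/τ₁) − τ₂ e^(−t/τ₂))/(τ₁ − τ₂)].
At t = 28.3: e^(−t/τ₁) = 0.15808, e^(−t/τ₂) = 0.027913.
C₂ = 4.51·[1 − (15.342·0.15808 − 7.9079·0.027913)/(7.4338)] = 4.51·0.70345 = 3.1725 mol/L.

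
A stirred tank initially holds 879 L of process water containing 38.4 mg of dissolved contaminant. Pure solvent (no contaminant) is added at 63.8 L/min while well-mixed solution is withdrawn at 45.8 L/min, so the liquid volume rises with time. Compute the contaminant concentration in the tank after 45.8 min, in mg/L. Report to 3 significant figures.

0.00419 mg/L

Let m(t) be the amount of contaminant. Volume: V(t) = V₀ + (Q_in − Q_out) t = 879 + 18.000 t; V(45.8) = 1703.4 L.
Solute balance: dm/dt = 0 − Q_out C = −Q_out m/V(t).
dm/m = −Q_out dt/(V₀ + 18.000 t); integrating gives ln(m/m₀) = −(Q_out/(Q_in−Q_out)) ln(V/V₀).
m = m₀ (V₀/V)^(Q_out/(Q_in−Q_out)) = 38.4 × (879/1703.4)^(2.5444) = 7.1325 mg.
C = m/V = 7.1325/1703.4 = 0.0041872 mg/L.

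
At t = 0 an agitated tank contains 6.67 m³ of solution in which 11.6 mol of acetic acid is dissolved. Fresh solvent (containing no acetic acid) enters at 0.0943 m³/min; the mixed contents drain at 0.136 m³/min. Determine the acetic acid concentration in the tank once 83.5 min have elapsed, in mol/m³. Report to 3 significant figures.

Let m(t) be the amount of acetic acid. Volume: V(t) = V₀ + (Q_in − Q_out) t = 6.67 − 0.041700 t; V(83.5) = 3.1880 m³.
Species balance (pure solvent in): dm/dt = −Q_out · m/V(t).
Separate: dm/m = −Q_out dt/V(t) ⇒ ln(m/m₀) = −(Q_out/(Q_in−Q_out)) ln(V/V₀).
m = m₀ (V₀/V)^(Q_out/(Q_in−Q_out)) = 11.6 × (6.67/3.1880)^(-3.2614) = 1.0444 mol.
C = m/V = 1.0444/3.1880 = 0.32759 mol/m³.

0.328 mol/m³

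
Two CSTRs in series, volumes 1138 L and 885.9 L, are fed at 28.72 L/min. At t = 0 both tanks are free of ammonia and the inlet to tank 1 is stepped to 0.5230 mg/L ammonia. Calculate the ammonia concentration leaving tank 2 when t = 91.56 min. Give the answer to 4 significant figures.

Each tank obeys Vᵢ dCᵢ/dt = Q(Cᵢ₋₁ − Cᵢ), so τᵢ = Vᵢ/Q.
τ₁ = 1138/28.72 = 39.6240 min; τ₂ = 885.9/28.72 = 30.8461 min.
Solving the cascade with C₁(0)=C₂(0)=0 gives C₂(t) = C_in[1 − (τ₁ e^(−t/τ₁) − τ₂ e^(−t/τ₂))/(τ₁ − τ₂)].
At t = 91.56: e^(−t/τ₁) = 0.0991895, e^(−t/τ₂) = 0.0513914.
C₂ = 0.5230·[1 − (39.6240·0.0991895 − 30.8461·0.0513914)/(8.77786)] = 0.5230·0.732844 = 0.383278 mg/L.

0.3833 mg/L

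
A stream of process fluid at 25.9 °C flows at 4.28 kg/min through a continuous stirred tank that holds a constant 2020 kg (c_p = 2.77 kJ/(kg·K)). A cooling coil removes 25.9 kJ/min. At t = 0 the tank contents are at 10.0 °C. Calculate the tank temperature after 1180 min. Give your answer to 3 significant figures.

M c_p dT/dt = ṁ c_p (T_in − T) − Q̇.
Rearrange: dT/dt = (T_ss − T)/τ with τ = M/ṁ = 471.96 min and T_ss = T_in − Q̇/(ṁ c_p) = 23.715 °C.
T approaches T_ss exponentially: T(t) = T_ss + (T₀ − T_ss) e^(−t/τ).
T(1180) = 23.715 + (-13.715)·e^(−1180/471.96) = 23.715 + (-13.715)·0.082069 = 22.590 °C.

22.6 °C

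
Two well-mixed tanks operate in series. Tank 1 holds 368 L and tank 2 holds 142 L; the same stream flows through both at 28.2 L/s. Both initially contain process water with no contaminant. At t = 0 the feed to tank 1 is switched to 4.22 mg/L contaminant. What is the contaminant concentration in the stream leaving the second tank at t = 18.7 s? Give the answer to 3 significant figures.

Species balance on tank i: dCᵢ/dt = (Cᵢ₋₁ − Cᵢ)/τᵢ with τᵢ = Vᵢ/Q.
τ₁ = 368/28.2 = 13.050 s; τ₂ = 142/28.2 = 5.0355 s.
Tank 1: C₁ = C_in(1 − e^(−t/τ₁)). Tank 2 (τ₁ ≠ τ₂): C₂ = C_in[1 − (τ₁ e^(−t/τ₁) − τ₂ e^(−t/τ₂))/(τ₁ − τ₂)].
At t = 18.7: e^(−t/τ₁) = 0.23859, e^(−t/τ₂) = 0.024388.
C₂ = 4.22·[1 − (13.050·0.23859 − 5.0355·0.024388)/(8.0142)] = 4.22·0.62682 = 2.6452 mg/L.

2.65 mg/L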